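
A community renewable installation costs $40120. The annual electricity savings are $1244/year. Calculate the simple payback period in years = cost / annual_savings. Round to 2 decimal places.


Simple payback period = initial cost / annual savings
Payback = 40120 / 1244
Payback = 32.25 years

32.25


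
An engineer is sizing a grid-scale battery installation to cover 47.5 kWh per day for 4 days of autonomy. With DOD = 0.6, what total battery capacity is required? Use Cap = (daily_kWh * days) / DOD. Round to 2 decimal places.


Total energy needed = daily * days = 47.5 * 4 = 190.0 kWh
Account for depth of discharge:
  Cap = total_energy / DOD = 190.0 / 0.6
  Cap = 316.67 kWh

316.67


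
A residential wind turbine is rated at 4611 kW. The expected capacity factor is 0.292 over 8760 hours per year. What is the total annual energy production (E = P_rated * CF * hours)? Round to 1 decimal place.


Annual energy = rated_kW * capacity_factor * hours_per_year
Given: P_rated = 4611 kW, CF = 0.292, hours = 8760
E = 4611 * 0.292 * 8760
E = 11794569.1 kWh

11794569.1


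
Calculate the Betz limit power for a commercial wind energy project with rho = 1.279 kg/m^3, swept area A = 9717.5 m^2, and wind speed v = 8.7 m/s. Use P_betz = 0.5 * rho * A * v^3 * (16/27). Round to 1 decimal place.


The Betz coefficient Cp_max = 16/27 = 0.5926
v^3 = 8.7^3 = 658.503
P_betz = 0.5 * rho * A * v^3 * Cp_max
P_betz = 0.5 * 1.279 * 9717.5 * 658.503 * 0.5926
P_betz = 2424985.1 W

2424985.1


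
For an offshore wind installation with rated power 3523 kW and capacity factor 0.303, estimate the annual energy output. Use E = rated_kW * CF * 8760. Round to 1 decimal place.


Annual energy = rated_kW * capacity_factor * hours_per_year
Given: P_rated = 3523 kW, CF = 0.303, hours = 8760
E = 3523 * 0.303 * 8760
E = 9351028.4 kWh

9351028.4


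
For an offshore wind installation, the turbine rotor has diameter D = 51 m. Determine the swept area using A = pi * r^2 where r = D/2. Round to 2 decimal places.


Compute the rotor radius:
  r = D / 2 = 51 / 2 = 25.5 m
Calculate swept area:
  A = pi * r^2 = pi * 25.5^2
  A = 2042.82 m^2

2042.82


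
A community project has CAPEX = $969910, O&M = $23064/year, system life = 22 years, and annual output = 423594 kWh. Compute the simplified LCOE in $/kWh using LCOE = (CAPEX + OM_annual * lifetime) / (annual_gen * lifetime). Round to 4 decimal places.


Total cost = CAPEX + OM * lifetime = 969910 + 23064 * 22 = 969910 + 507408 = 1477318
Total generation = annual * lifetime = 423594 * 22 = 9319068 kWh
LCOE = 1477318 / 9319068
LCOE = 0.1585 $/kWh

0.1585


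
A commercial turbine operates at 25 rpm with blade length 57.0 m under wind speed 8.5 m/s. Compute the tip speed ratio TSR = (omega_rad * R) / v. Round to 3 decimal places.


Convert rotational speed to rad/s:
  omega = 25 * 2 * pi / 60 = 2.618 rad/s
Compute tip speed:
  v_tip = omega * R = 2.618 * 57.0 = 149.226 m/s
Tip speed ratio:
  TSR = v_tip / v_wind = 149.226 / 8.5 = 17.556

17.556


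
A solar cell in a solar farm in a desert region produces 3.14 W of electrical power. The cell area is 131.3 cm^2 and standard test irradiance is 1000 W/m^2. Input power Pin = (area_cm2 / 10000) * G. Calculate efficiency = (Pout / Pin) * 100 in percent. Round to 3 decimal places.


First compute the input power:
  Pin = area_cm2 / 10000 * G = 131.3 / 10000 * 1000 = 13.13 W
Then compute efficiency:
  Efficiency = (Pout / Pin) * 100 = (3.14 / 13.13) * 100
  Efficiency = 23.915%

23.915


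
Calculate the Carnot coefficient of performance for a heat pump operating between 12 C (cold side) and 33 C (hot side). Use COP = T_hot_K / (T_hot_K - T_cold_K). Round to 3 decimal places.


Convert to Kelvin:
  T_hot = 33 + 273.15 = 306.15 K
  T_cold = 12 + 273.15 = 285.15 K
Apply Carnot COP formula:
  COP = T_hot_K / (T_hot_K - T_cold_K) = 306.15 / 21.0
  COP = 14.579

14.579


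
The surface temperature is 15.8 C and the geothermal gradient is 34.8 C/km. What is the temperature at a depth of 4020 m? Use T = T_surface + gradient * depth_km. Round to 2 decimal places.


Convert depth to km: 4020 / 1000 = 4.02 km
Temperature increase = gradient * depth_km = 34.8 * 4.02 = 139.9 C
Temperature at depth = T_surface + delta_T = 15.8 + 139.9
T = 155.70 C

155.70


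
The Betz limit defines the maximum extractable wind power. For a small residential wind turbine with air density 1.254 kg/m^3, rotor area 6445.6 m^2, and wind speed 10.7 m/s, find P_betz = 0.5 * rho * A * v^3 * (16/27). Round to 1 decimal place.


The Betz coefficient Cp_max = 16/27 = 0.5926
v^3 = 10.7^3 = 1225.043
P_betz = 0.5 * rho * A * v^3 * Cp_max
P_betz = 0.5 * 1.254 * 6445.6 * 1225.043 * 0.5926
P_betz = 2933853.6 W

2933853.6


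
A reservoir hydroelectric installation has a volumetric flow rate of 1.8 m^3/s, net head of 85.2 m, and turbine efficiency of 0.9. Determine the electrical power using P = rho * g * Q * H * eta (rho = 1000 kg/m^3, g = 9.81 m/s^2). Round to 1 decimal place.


Apply the hydropower formula P = rho * g * Q * H * eta
rho * g = 1000 * 9.81 = 9810.0
P = 9810.0 * 1.8 * 85.2 * 0.9
P = 1354015.4 W

1354015.4


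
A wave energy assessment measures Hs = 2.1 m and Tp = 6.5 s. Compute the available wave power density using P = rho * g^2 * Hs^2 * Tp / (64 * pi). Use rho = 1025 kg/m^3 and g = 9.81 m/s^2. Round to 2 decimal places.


Apply wave power formula:
  g^2 = 9.81^2 = 96.2361
  Hs^2 = 2.1^2 = 4.41
  Numerator = rho * g^2 * Hs^2 * Tp = 1025 * 96.2361 * 4.41 * 6.5 = 2827573.0
  Denominator = 64 * pi = 201.0619
  P = 2827573.0 / 201.0619 = 14063.19 W/m

14063.19


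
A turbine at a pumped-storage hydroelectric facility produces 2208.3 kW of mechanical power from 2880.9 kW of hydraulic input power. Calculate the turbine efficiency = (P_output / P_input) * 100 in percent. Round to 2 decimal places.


Turbine efficiency = (output power / input power) * 100
eta = (2208.3 / 2880.9) * 100
eta = 76.65%

76.65


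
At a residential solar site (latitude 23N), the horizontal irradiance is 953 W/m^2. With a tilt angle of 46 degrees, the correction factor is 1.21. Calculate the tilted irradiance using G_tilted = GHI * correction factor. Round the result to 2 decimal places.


Identify the given values:
  GHI = 953 W/m^2, tilt correction factor = 1.21
Apply the formula G_tilted = GHI * factor:
  G_tilted = 953 * 1.21
  G_tilted = 1153.13 W/m^2

1153.13


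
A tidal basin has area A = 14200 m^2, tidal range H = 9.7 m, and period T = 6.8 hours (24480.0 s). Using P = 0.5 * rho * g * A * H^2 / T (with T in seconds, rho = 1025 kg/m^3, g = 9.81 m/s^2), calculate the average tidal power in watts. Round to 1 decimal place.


Convert period to seconds: T = 6.8 * 3600 = 24480.0 s
H^2 = 9.7^2 = 94.09
P = 0.5 * rho * g * A * H^2 / T
P = 0.5 * 1025 * 9.81 * 14200 * 94.09 / 24480.0
P = 274399.5 W

274399.5


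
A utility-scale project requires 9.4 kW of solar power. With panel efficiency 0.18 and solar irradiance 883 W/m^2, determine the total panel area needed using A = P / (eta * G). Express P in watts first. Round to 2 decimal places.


Convert target power to watts: P = 9.4 * 1000 = 9400.0 W
Compute denominator: eta * G = 0.18 * 883 = 158.94
Required area A = P / (eta * G) = 9400.0 / 158.94
A = 59.14 m^2

59.14


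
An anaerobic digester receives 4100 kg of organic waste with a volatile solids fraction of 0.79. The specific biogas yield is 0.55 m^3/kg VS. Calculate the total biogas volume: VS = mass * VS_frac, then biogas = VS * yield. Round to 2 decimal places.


Compute volatile solids:
  VS = mass * VS_fraction = 4100 * 0.79 = 3239.0 kg
Calculate biogas volume:
  Biogas = VS * specific_yield = 3239.0 * 0.55
  Biogas = 1781.45 m^3

1781.45


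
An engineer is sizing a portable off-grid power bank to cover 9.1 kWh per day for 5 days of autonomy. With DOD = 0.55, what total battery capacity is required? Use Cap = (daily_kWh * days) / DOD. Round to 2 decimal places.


Total energy needed = daily * days = 9.1 * 5 = 45.5 kWh
Account for depth of discharge:
  Cap = total_energy / DOD = 45.5 / 0.55
  Cap = 82.73 kWh

82.73


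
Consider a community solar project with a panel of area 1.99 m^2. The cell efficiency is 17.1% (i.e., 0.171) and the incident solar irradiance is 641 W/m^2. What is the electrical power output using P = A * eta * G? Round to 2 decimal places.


Use the solar power formula P = A * eta * G.
Given: A = 1.99 m^2, eta = 0.171, G = 641 W/m^2
P = 1.99 * 0.171 * 641
P = 218.13 W

218.13


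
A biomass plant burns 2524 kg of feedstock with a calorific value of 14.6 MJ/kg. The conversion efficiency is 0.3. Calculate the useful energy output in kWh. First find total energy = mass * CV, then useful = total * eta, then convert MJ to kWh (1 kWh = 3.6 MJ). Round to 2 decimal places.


Total energy = mass * CV = 2524 * 14.6 = 36850.4 MJ
Useful energy = total * eta = 36850.4 * 0.3 = 11055.12 MJ
Convert to kWh: 11055.12 / 3.6
Useful energy = 3070.87 kWh

3070.87


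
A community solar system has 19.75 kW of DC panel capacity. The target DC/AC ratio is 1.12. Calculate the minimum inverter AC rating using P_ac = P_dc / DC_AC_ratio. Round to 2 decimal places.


The inverter AC capacity is determined by the DC/AC ratio.
Given: P_dc = 19.75 kW, DC/AC ratio = 1.12
P_ac = P_dc / ratio = 19.75 / 1.12
P_ac = 17.63 kW

17.63


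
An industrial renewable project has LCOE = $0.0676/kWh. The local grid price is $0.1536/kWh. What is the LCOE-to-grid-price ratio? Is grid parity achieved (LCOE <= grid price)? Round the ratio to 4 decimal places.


Compare LCOE to grid price:
  LCOE = $0.0676/kWh, Grid price = $0.1536/kWh
  Ratio = LCOE / grid_price = 0.0676 / 0.1536 = 0.4401
  Grid parity achieved (ratio <= 1)? yes

0.4401


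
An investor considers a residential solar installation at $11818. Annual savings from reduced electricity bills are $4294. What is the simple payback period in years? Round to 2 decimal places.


Simple payback period = initial cost / annual savings
Payback = 11818 / 4294
Payback = 2.75 years

2.75


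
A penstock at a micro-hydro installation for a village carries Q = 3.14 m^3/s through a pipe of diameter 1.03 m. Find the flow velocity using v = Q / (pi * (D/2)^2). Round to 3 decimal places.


Compute pipe cross-sectional area:
  A = pi * (D/2)^2 = pi * (1.03/2)^2 = 0.8332 m^2
Calculate velocity:
  v = Q / A = 3.14 / 0.8332
  v = 3.768 m/s

3.768


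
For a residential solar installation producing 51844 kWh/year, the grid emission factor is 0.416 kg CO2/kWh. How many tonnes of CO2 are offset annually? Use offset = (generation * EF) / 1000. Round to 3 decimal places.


CO2 offset in kg = generation * emission_factor
CO2 offset = 51844 * 0.416 = 21567.1 kg
Convert to tonnes:
  CO2 offset = 21567.1 / 1000 = 21.567 tonnes

21.567


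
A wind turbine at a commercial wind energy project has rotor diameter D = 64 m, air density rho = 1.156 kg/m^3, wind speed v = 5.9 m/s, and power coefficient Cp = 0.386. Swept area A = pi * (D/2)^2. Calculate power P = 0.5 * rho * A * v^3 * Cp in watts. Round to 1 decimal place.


Step 1 -- Compute swept area:
  A = pi * (D/2)^2 = pi * (64/2)^2 = 3216.99 m^2
Step 2 -- Apply wind power equation:
  P = 0.5 * rho * A * v^3 * Cp
  v^3 = 5.9^3 = 205.379
  P = 0.5 * 1.156 * 3216.99 * 205.379 * 0.386
  P = 147408.0 W

147408.0


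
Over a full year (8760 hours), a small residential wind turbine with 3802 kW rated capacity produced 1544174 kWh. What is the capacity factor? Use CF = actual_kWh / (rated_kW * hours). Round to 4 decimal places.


Capacity factor = actual output / maximum possible output
Maximum possible = rated * hours = 3802 * 8760 = 33305520 kWh
CF = 1544174 / 33305520
CF = 0.0464

0.0464


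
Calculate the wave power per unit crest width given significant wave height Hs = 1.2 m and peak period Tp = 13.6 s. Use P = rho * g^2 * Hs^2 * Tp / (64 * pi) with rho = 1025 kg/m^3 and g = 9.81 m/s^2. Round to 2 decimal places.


Apply wave power formula:
  g^2 = 9.81^2 = 96.2361
  Hs^2 = 1.2^2 = 1.44
  Numerator = rho * g^2 * Hs^2 * Tp = 1025 * 96.2361 * 1.44 * 13.6 = 1931804.98
  Denominator = 64 * pi = 201.0619
  P = 1931804.98 / 201.0619 = 9608.01 W/m

9608.01


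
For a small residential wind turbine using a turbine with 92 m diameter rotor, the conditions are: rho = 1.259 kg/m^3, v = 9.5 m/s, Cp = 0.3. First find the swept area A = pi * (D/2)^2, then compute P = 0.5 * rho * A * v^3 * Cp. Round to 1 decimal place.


Step 1 -- Compute swept area:
  A = pi * (D/2)^2 = pi * (92/2)^2 = 6647.61 m^2
Step 2 -- Apply wind power equation:
  P = 0.5 * rho * A * v^3 * Cp
  v^3 = 9.5^3 = 857.375
  P = 0.5 * 1.259 * 6647.61 * 857.375 * 0.3
  P = 1076349.6 W

1076349.6


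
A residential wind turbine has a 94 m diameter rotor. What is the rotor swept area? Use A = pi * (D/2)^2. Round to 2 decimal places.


Compute the rotor radius:
  r = D / 2 = 94 / 2 = 47.0 m
Calculate swept area:
  A = pi * r^2 = pi * 47.0^2
  A = 6939.78 m^2

6939.78


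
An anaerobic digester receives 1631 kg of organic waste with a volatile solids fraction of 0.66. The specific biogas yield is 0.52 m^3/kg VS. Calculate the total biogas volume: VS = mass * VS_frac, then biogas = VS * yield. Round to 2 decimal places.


Compute volatile solids:
  VS = mass * VS_fraction = 1631 * 0.66 = 1076.46 kg
Calculate biogas volume:
  Biogas = VS * specific_yield = 1076.46 * 0.52
  Biogas = 559.76 m^3

559.76


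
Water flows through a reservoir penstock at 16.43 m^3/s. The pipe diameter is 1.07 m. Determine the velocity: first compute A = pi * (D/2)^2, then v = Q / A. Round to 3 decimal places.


Compute pipe cross-sectional area:
  A = pi * (D/2)^2 = pi * (1.07/2)^2 = 0.8992 m^2
Calculate velocity:
  v = Q / A = 16.43 / 0.8992
  v = 18.272 m/s

18.272


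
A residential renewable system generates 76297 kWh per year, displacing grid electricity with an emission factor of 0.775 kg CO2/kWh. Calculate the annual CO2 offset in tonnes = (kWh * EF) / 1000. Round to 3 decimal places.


CO2 offset in kg = generation * emission_factor
CO2 offset = 76297 * 0.775 = 59130.18 kg
Convert to tonnes:
  CO2 offset = 59130.18 / 1000 = 59.130 tonnes

59.130


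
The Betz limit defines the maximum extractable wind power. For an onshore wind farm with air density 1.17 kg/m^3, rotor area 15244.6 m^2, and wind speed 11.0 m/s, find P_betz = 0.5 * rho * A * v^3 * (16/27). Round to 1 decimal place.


The Betz coefficient Cp_max = 16/27 = 0.5926
v^3 = 11.0^3 = 1331.0
P_betz = 0.5 * rho * A * v^3 * Cp_max
P_betz = 0.5 * 1.17 * 15244.6 * 1331.0 * 0.5926
P_betz = 7034061.7 W

7034061.7


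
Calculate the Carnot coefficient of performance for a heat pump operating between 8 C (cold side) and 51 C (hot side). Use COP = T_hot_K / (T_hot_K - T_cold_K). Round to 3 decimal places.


Convert to Kelvin:
  T_hot = 51 + 273.15 = 324.15 K
  T_cold = 8 + 273.15 = 281.15 K
Apply Carnot COP formula:
  COP = T_hot_K / (T_hot_K - T_cold_K) = 324.15 / 43.0
  COP = 7.538

7.538


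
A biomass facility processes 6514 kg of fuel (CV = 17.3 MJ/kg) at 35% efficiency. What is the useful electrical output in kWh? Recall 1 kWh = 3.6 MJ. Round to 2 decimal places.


Total energy = mass * CV = 6514 * 17.3 = 112692.2 MJ
Useful energy = total * eta = 112692.2 * 0.35 = 39442.27 MJ
Convert to kWh: 39442.27 / 3.6
Useful energy = 10956.19 kWh

10956.19


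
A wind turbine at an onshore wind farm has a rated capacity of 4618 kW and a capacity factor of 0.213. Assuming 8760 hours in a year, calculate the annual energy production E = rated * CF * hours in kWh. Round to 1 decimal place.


Annual energy = rated_kW * capacity_factor * hours_per_year
Given: P_rated = 4618 kW, CF = 0.213, hours = 8760
E = 4618 * 0.213 * 8760
E = 8616633.8 kWh

8616633.8


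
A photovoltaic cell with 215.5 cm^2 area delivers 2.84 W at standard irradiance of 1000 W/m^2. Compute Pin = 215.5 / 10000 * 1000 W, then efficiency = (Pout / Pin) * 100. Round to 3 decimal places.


First compute the input power:
  Pin = area_cm2 / 10000 * G = 215.5 / 10000 * 1000 = 21.55 W
Then compute efficiency:
  Efficiency = (Pout / Pin) * 100 = (2.84 / 21.55) * 100
  Efficiency = 13.179%

13.179


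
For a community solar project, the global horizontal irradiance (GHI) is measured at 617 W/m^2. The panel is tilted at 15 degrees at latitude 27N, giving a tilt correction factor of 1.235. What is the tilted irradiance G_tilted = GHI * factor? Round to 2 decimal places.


Identify the given values:
  GHI = 617 W/m^2, tilt correction factor = 1.235
Apply the formula G_tilted = GHI * factor:
  G_tilted = 617 * 1.235
  G_tilted = 762.00 W/m^2

762.00


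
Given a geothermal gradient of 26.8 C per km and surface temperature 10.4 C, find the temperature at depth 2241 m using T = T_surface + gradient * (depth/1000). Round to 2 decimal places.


Convert depth to km: 2241 / 1000 = 2.241 km
Temperature increase = gradient * depth_km = 26.8 * 2.241 = 60.06 C
Temperature at depth = T_surface + delta_T = 10.4 + 60.06
T = 70.46 C

70.46


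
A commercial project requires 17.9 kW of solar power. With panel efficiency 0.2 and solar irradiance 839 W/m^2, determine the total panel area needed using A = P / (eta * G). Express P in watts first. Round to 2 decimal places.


Convert target power to watts: P = 17.9 * 1000 = 17900.0 W
Compute denominator: eta * G = 0.2 * 839 = 167.8
Required area A = P / (eta * G) = 17900.0 / 167.8
A = 106.67 m^2

106.67


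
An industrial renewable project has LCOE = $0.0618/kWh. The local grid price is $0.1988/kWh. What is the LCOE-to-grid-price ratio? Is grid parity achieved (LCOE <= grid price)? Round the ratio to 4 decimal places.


Compare LCOE to grid price:
  LCOE = $0.0618/kWh, Grid price = $0.1988/kWh
  Ratio = LCOE / grid_price = 0.0618 / 0.1988 = 0.3109
  Grid parity achieved (ratio <= 1)? yes

0.3109


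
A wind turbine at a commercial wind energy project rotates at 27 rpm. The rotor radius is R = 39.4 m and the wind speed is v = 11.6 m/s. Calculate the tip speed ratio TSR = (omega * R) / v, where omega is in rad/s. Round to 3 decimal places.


Convert rotational speed to rad/s:
  omega = 27 * 2 * pi / 60 = 2.8274 rad/s
Compute tip speed:
  v_tip = omega * R = 2.8274 * 39.4 = 111.401 m/s
Tip speed ratio:
  TSR = v_tip / v_wind = 111.401 / 11.6 = 9.604

9.604


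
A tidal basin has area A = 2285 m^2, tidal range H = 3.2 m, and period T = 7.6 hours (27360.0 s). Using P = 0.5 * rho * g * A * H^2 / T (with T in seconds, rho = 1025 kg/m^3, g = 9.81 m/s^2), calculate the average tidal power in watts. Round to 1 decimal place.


Convert period to seconds: T = 7.6 * 3600 = 27360.0 s
H^2 = 3.2^2 = 10.24
P = 0.5 * rho * g * A * H^2 / T
P = 0.5 * 1025 * 9.81 * 2285 * 10.24 / 27360.0
P = 4299.6 W

4299.6


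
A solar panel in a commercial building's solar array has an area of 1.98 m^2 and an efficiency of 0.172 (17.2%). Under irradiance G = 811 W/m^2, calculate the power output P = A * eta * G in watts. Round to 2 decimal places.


Use the solar power formula P = A * eta * G.
Given: A = 1.98 m^2, eta = 0.172, G = 811 W/m^2
P = 1.98 * 0.172 * 811
P = 276.19 W

276.19


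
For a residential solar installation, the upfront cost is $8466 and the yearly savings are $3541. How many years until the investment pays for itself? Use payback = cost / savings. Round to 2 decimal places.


Simple payback period = initial cost / annual savings
Payback = 8466 / 3541
Payback = 2.39 years

2.39


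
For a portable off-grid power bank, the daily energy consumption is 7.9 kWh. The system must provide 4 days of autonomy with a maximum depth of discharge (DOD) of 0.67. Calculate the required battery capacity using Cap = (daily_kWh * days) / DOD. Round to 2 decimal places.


Total energy needed = daily * days = 7.9 * 4 = 31.6 kWh
Account for depth of discharge:
  Cap = total_energy / DOD = 31.6 / 0.67
  Cap = 47.16 kWh

47.16


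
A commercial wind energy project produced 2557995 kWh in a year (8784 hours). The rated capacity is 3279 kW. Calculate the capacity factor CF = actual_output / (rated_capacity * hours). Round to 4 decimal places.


Capacity factor = actual output / maximum possible output
Maximum possible = rated * hours = 3279 * 8784 = 28802736 kWh
CF = 2557995 / 28802736
CF = 0.0888

0.0888


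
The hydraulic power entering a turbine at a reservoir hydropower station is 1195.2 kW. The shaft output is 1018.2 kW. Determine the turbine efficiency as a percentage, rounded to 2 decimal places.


Turbine efficiency = (output power / input power) * 100
eta = (1018.2 / 1195.2) * 100
eta = 85.19%

85.19


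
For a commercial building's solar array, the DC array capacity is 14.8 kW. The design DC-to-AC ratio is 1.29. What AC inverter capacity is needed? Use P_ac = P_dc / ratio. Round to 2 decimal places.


The inverter AC capacity is determined by the DC/AC ratio.
Given: P_dc = 14.8 kW, DC/AC ratio = 1.29
P_ac = P_dc / ratio = 14.8 / 1.29
P_ac = 11.47 kW

11.47


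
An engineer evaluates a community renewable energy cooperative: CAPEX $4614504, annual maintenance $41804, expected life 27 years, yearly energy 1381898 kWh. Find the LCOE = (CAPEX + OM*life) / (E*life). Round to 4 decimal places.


Total cost = CAPEX + OM * lifetime = 4614504 + 41804 * 27 = 4614504 + 1128708 = 5743212
Total generation = annual * lifetime = 1381898 * 27 = 37311246 kWh
LCOE = 5743212 / 37311246
LCOE = 0.1539 $/kWh

0.1539


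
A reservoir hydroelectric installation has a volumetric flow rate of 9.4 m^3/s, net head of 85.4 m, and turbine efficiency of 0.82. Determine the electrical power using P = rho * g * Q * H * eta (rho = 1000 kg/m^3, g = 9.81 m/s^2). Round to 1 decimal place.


Apply the hydropower formula P = rho * g * Q * H * eta
rho * g = 1000 * 9.81 = 9810.0
P = 9810.0 * 9.4 * 85.4 * 0.82
P = 6457562.0 W

6457562.0


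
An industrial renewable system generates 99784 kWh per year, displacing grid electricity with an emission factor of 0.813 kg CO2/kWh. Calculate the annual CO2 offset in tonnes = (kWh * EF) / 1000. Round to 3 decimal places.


CO2 offset in kg = generation * emission_factor
CO2 offset = 99784 * 0.813 = 81124.39 kg
Convert to tonnes:
  CO2 offset = 81124.39 / 1000 = 81.124 tonnes

81.124


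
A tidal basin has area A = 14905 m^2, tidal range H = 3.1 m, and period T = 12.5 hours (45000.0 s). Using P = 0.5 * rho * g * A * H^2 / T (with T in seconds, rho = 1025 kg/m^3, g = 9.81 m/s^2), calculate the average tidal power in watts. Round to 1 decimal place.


Convert period to seconds: T = 12.5 * 3600 = 45000.0 s
H^2 = 3.1^2 = 9.61
P = 0.5 * rho * g * A * H^2 / T
P = 0.5 * 1025 * 9.81 * 14905 * 9.61 / 45000.0
P = 16003.2 W

16003.2


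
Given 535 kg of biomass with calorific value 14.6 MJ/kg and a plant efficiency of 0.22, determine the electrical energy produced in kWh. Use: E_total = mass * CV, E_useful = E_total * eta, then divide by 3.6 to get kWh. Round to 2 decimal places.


Total energy = mass * CV = 535 * 14.6 = 7811.0 MJ
Useful energy = total * eta = 7811.0 * 0.22 = 1718.42 MJ
Convert to kWh: 1718.42 / 3.6
Useful energy = 477.34 kWh

477.34


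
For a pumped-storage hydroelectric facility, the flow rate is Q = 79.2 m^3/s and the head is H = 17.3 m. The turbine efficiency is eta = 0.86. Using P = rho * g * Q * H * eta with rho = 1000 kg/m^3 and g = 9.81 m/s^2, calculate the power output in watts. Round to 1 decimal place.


Apply the hydropower formula P = rho * g * Q * H * eta
rho * g = 1000 * 9.81 = 9810.0
P = 9810.0 * 79.2 * 17.3 * 0.86
P = 11559491.9 W

11559491.9


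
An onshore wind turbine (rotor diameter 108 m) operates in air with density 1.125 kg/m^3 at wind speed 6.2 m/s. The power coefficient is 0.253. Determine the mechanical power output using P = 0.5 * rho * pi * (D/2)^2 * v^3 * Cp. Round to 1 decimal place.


Step 1 -- Compute swept area:
  A = pi * (D/2)^2 = pi * (108/2)^2 = 9160.88 m^2
Step 2 -- Apply wind power equation:
  P = 0.5 * rho * A * v^3 * Cp
  v^3 = 6.2^3 = 238.328
  P = 0.5 * 1.125 * 9160.88 * 238.328 * 0.253
  P = 310710.2 W

310710.2


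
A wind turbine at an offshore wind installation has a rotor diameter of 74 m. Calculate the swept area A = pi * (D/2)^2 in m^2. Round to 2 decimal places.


Compute the rotor radius:
  r = D / 2 = 74 / 2 = 37.0 m
Calculate swept area:
  A = pi * r^2 = pi * 37.0^2
  A = 4300.84 m^2

4300.84


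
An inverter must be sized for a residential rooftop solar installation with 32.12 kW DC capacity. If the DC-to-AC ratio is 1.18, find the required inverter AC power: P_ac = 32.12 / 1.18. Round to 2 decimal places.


The inverter AC capacity is determined by the DC/AC ratio.
Given: P_dc = 32.12 kW, DC/AC ratio = 1.18
P_ac = P_dc / ratio = 32.12 / 1.18
P_ac = 27.22 kW

27.22


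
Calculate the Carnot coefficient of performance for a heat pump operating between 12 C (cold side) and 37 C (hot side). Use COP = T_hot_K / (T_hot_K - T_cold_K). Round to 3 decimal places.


Convert to Kelvin:
  T_hot = 37 + 273.15 = 310.15 K
  T_cold = 12 + 273.15 = 285.15 K
Apply Carnot COP formula:
  COP = T_hot_K / (T_hot_K - T_cold_K) = 310.15 / 25.0
  COP = 12.406

12.406


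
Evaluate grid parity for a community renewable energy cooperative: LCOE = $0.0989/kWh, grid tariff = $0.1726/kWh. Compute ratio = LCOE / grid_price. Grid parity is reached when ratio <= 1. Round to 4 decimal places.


Compare LCOE to grid price:
  LCOE = $0.0989/kWh, Grid price = $0.1726/kWh
  Ratio = LCOE / grid_price = 0.0989 / 0.1726 = 0.5730
  Grid parity achieved (ratio <= 1)? yes

0.5730


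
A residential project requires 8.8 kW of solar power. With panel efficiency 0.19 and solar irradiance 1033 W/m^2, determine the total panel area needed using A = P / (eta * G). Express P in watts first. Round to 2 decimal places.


Convert target power to watts: P = 8.8 * 1000 = 8800.0 W
Compute denominator: eta * G = 0.19 * 1033 = 196.27
Required area A = P / (eta * G) = 8800.0 / 196.27
A = 44.84 m^2

44.84


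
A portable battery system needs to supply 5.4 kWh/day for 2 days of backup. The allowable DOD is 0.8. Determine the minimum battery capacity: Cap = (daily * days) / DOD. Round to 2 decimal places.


Total energy needed = daily * days = 5.4 * 2 = 10.8 kWh
Account for depth of discharge:
  Cap = total_energy / DOD = 10.8 / 0.8
  Cap = 13.50 kWh

13.50


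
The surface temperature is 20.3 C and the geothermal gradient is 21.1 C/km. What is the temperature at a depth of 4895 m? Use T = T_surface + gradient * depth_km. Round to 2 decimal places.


Convert depth to km: 4895 / 1000 = 4.895 km
Temperature increase = gradient * depth_km = 21.1 * 4.895 = 103.28 C
Temperature at depth = T_surface + delta_T = 20.3 + 103.28
T = 123.58 C

123.58


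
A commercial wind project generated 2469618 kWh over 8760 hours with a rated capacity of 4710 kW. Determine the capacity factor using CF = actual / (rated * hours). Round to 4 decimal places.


Capacity factor = actual output / maximum possible output
Maximum possible = rated * hours = 4710 * 8760 = 41259600 kWh
CF = 2469618 / 41259600
CF = 0.0599

0.0599


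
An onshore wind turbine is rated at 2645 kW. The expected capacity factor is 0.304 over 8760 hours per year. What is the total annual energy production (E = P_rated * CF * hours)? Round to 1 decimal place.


Annual energy = rated_kW * capacity_factor * hours_per_year
Given: P_rated = 2645 kW, CF = 0.304, hours = 8760
E = 2645 * 0.304 * 8760
E = 7043740.8 kWh

7043740.8


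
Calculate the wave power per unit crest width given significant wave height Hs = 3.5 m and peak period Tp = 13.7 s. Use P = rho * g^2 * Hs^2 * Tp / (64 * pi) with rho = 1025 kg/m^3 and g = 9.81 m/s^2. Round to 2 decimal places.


Apply wave power formula:
  g^2 = 9.81^2 = 96.2361
  Hs^2 = 3.5^2 = 12.25
  Numerator = rho * g^2 * Hs^2 * Tp = 1025 * 96.2361 * 12.25 * 13.7 = 16554594.07
  Denominator = 64 * pi = 201.0619
  P = 16554594.07 / 201.0619 = 82335.80 W/m

82335.80


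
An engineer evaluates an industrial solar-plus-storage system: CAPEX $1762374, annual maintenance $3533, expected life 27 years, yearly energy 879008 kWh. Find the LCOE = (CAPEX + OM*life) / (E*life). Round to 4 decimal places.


Total cost = CAPEX + OM * lifetime = 1762374 + 3533 * 27 = 1762374 + 95391 = 1857765
Total generation = annual * lifetime = 879008 * 27 = 23733216 kWh
LCOE = 1857765 / 23733216
LCOE = 0.0783 $/kWh

0.0783


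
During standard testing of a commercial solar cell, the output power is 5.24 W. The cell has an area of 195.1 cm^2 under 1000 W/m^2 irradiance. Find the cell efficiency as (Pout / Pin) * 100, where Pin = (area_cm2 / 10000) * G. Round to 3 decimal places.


First compute the input power:
  Pin = area_cm2 / 10000 * G = 195.1 / 10000 * 1000 = 19.51 W
Then compute efficiency:
  Efficiency = (Pout / Pin) * 100 = (5.24 / 19.51) * 100
  Efficiency = 26.858%

26.858


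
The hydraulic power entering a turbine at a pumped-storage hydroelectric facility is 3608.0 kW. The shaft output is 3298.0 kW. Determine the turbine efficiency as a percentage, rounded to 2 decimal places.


Turbine efficiency = (output power / input power) * 100
eta = (3298.0 / 3608.0) * 100
eta = 91.41%

91.41


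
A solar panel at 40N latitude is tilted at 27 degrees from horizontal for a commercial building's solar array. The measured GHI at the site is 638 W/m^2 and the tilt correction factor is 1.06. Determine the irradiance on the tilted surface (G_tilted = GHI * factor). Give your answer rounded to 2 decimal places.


Identify the given values:
  GHI = 638 W/m^2, tilt correction factor = 1.06
Apply the formula G_tilted = GHI * factor:
  G_tilted = 638 * 1.06
  G_tilted = 676.28 W/m^2

676.28


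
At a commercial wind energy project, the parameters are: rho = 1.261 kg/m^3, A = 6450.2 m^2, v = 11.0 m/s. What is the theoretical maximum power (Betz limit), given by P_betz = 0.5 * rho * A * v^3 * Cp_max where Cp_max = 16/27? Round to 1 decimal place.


The Betz coefficient Cp_max = 16/27 = 0.5926
v^3 = 11.0^3 = 1331.0
P_betz = 0.5 * rho * A * v^3 * Cp_max
P_betz = 0.5 * 1.261 * 6450.2 * 1331.0 * 0.5926
P_betz = 3207691.1 W

3207691.1


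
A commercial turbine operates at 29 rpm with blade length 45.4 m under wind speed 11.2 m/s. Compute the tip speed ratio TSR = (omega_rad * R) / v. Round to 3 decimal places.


Convert rotational speed to rad/s:
  omega = 29 * 2 * pi / 60 = 3.0369 rad/s
Compute tip speed:
  v_tip = omega * R = 3.0369 * 45.4 = 137.874 m/s
Tip speed ratio:
  TSR = v_tip / v_wind = 137.874 / 11.2 = 12.310

12.310


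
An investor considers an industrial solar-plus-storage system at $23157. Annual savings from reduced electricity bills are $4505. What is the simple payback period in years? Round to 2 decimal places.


Simple payback period = initial cost / annual savings
Payback = 23157 / 4505
Payback = 5.14 years

5.14


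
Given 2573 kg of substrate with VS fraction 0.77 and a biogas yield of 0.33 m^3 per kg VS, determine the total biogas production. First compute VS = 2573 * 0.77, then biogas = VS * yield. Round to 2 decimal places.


Compute volatile solids:
  VS = mass * VS_fraction = 2573 * 0.77 = 1981.21 kg
Calculate biogas volume:
  Biogas = VS * specific_yield = 1981.21 * 0.33
  Biogas = 653.80 m^3

653.80


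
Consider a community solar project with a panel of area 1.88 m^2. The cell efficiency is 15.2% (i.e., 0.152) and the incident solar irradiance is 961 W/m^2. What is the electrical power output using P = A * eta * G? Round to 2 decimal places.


Use the solar power formula P = A * eta * G.
Given: A = 1.88 m^2, eta = 0.152, G = 961 W/m^2
P = 1.88 * 0.152 * 961
P = 274.62 W

274.62


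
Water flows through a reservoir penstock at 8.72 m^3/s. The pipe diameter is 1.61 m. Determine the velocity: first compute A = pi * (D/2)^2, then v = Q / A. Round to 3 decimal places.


Compute pipe cross-sectional area:
  A = pi * (D/2)^2 = pi * (1.61/2)^2 = 2.0358 m^2
Calculate velocity:
  v = Q / A = 8.72 / 2.0358
  v = 4.283 m/s

4.283


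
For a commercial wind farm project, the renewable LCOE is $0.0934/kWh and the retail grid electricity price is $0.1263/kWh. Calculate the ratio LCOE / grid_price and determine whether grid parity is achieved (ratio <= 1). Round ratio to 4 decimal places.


Compare LCOE to grid price:
  LCOE = $0.0934/kWh, Grid price = $0.1263/kWh
  Ratio = LCOE / grid_price = 0.0934 / 0.1263 = 0.7395
  Grid parity achieved (ratio <= 1)? yes

0.7395


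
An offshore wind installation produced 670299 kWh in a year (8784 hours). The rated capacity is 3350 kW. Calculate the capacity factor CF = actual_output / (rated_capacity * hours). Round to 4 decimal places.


Capacity factor = actual output / maximum possible output
Maximum possible = rated * hours = 3350 * 8784 = 29426400 kWh
CF = 670299 / 29426400
CF = 0.0228

0.0228


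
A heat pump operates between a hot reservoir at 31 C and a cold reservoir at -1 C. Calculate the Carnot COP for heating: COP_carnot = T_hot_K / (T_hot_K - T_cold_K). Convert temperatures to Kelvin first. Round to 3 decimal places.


Convert to Kelvin:
  T_hot = 31 + 273.15 = 304.15 K
  T_cold = -1 + 273.15 = 272.15 K
Apply Carnot COP formula:
  COP = T_hot_K / (T_hot_K - T_cold_K) = 304.15 / 32.0
  COP = 9.505

9.505


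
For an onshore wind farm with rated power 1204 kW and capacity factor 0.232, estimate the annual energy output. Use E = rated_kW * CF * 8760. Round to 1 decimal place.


Annual energy = rated_kW * capacity_factor * hours_per_year
Given: P_rated = 1204 kW, CF = 0.232, hours = 8760
E = 1204 * 0.232 * 8760
E = 2446913.3 kWh

2446913.3


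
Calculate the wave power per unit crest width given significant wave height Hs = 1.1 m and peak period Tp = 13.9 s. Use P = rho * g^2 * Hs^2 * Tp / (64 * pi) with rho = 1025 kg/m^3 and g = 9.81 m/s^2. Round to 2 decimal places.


Apply wave power formula:
  g^2 = 9.81^2 = 96.2361
  Hs^2 = 1.1^2 = 1.21
  Numerator = rho * g^2 * Hs^2 * Tp = 1025 * 96.2361 * 1.21 * 13.9 = 1659059.84
  Denominator = 64 * pi = 201.0619
  P = 1659059.84 / 201.0619 = 8251.49 W/m

8251.49


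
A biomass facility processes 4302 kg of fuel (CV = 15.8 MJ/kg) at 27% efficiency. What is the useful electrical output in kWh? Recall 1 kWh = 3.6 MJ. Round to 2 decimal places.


Total energy = mass * CV = 4302 * 15.8 = 67971.6 MJ
Useful energy = total * eta = 67971.6 * 0.27 = 18352.33 MJ
Convert to kWh: 18352.33 / 3.6
Useful energy = 5097.87 kWh

5097.87


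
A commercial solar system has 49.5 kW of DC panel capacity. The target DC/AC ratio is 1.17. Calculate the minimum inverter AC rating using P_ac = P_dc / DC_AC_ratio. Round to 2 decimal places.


The inverter AC capacity is determined by the DC/AC ratio.
Given: P_dc = 49.5 kW, DC/AC ratio = 1.17
P_ac = P_dc / ratio = 49.5 / 1.17
P_ac = 42.31 kW

42.31


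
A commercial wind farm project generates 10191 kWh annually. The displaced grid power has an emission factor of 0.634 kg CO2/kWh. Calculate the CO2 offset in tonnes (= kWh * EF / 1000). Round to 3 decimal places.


CO2 offset in kg = generation * emission_factor
CO2 offset = 10191 * 0.634 = 6461.09 kg
Convert to tonnes:
  CO2 offset = 6461.09 / 1000 = 6.461 tonnes

6.461


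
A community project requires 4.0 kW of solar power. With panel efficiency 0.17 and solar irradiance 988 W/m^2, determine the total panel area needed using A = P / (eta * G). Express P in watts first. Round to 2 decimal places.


Convert target power to watts: P = 4.0 * 1000 = 4000.0 W
Compute denominator: eta * G = 0.17 * 988 = 167.96
Required area A = P / (eta * G) = 4000.0 / 167.96
A = 23.82 m^2

23.82


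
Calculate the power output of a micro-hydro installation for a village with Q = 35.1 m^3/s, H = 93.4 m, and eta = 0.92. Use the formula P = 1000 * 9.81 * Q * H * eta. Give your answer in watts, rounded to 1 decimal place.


Apply the hydropower formula P = rho * g * Q * H * eta
rho * g = 1000 * 9.81 = 9810.0
P = 9810.0 * 35.1 * 93.4 * 0.92
P = 29587674.2 W

29587674.2


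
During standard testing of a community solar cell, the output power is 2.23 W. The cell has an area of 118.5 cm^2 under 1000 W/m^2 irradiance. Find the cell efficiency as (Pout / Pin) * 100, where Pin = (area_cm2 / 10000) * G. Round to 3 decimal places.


First compute the input power:
  Pin = area_cm2 / 10000 * G = 118.5 / 10000 * 1000 = 11.85 W
Then compute efficiency:
  Efficiency = (Pout / Pin) * 100 = (2.23 / 11.85) * 100
  Efficiency = 18.819%

18.819


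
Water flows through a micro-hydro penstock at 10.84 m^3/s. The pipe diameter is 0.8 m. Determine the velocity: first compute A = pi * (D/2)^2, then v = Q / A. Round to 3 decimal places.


Compute pipe cross-sectional area:
  A = pi * (D/2)^2 = pi * (0.8/2)^2 = 0.5027 m^2
Calculate velocity:
  v = Q / A = 10.84 / 0.5027
  v = 21.565 m/s

21.565


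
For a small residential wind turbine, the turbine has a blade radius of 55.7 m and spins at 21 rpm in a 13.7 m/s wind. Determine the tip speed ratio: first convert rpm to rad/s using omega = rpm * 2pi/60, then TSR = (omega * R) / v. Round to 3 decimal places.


Convert rotational speed to rad/s:
  omega = 21 * 2 * pi / 60 = 2.1991 rad/s
Compute tip speed:
  v_tip = omega * R = 2.1991 * 55.7 = 122.491 m/s
Tip speed ratio:
  TSR = v_tip / v_wind = 122.491 / 13.7 = 8.941

8.941


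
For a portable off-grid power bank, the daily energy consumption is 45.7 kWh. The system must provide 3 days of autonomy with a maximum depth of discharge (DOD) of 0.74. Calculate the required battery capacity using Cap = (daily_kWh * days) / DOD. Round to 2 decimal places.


Total energy needed = daily * days = 45.7 * 3 = 137.1 kWh
Account for depth of discharge:
  Cap = total_energy / DOD = 137.1 / 0.74
  Cap = 185.27 kWh

185.27


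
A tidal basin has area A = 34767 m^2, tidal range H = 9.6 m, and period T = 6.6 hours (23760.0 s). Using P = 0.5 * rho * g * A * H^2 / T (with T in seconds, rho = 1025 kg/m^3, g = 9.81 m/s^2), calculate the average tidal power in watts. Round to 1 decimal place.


Convert period to seconds: T = 6.6 * 3600 = 23760.0 s
H^2 = 9.6^2 = 92.16
P = 0.5 * rho * g * A * H^2 / T
P = 0.5 * 1025 * 9.81 * 34767 * 92.16 / 23760.0
P = 677994.4 W

677994.4


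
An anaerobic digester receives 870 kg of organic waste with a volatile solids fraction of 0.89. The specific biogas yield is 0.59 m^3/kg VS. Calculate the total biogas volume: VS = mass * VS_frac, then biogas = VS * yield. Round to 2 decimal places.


Compute volatile solids:
  VS = mass * VS_fraction = 870 * 0.89 = 774.3 kg
Calculate biogas volume:
  Biogas = VS * specific_yield = 774.3 * 0.59
  Biogas = 456.84 m^3

456.84


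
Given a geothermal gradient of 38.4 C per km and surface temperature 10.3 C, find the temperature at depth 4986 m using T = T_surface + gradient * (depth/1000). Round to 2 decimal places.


Convert depth to km: 4986 / 1000 = 4.986 km
Temperature increase = gradient * depth_km = 38.4 * 4.986 = 191.46 C
Temperature at depth = T_surface + delta_T = 10.3 + 191.46
T = 201.76 C

201.76


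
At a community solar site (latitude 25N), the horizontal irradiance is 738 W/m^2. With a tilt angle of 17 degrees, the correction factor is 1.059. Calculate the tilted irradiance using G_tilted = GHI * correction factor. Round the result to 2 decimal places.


Identify the given values:
  GHI = 738 W/m^2, tilt correction factor = 1.059
Apply the formula G_tilted = GHI * factor:
  G_tilted = 738 * 1.059
  G_tilted = 781.54 W/m^2

781.54


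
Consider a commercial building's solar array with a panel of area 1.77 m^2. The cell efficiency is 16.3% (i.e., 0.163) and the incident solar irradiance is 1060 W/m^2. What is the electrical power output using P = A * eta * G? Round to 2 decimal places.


Use the solar power formula P = A * eta * G.
Given: A = 1.77 m^2, eta = 0.163, G = 1060 W/m^2
P = 1.77 * 0.163 * 1060
P = 305.82 W

305.82


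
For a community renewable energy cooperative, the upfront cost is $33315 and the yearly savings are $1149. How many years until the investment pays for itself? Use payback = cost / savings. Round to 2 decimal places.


Simple payback period = initial cost / annual savings
Payback = 33315 / 1149
Payback = 28.99 years

28.99
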